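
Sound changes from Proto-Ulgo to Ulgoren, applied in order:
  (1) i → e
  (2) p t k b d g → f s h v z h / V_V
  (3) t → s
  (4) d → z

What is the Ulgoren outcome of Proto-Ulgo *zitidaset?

Ulgoren: start from *zitidaset.
  rule 1 (vowel merger): zitidaset → zetedaset
  rule 2 (intervocalic lenition): zetedaset → zesezaset
  rule 3 (unconditioned shift): zesezaset → zesezases
  rule 4: no change — zesezases
  ⇒ Ulgoren zesezases

zesezases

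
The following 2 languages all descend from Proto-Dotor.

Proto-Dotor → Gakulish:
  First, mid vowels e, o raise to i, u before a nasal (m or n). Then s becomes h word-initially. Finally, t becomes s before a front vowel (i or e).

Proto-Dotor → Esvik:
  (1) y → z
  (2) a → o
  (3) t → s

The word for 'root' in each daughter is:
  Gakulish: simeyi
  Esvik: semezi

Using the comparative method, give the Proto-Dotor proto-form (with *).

Position 1: Gakulish has s, Esvik has s. Taking the neighbouring segments as reconstructed: Gakulish s can only go back to *t; Esvik s could go back to *t or *s — the one source consistent with every daughter is *t.
Position 5: Gakulish has y, Esvik has z. Gakulish preserves y here (none of its changes turn any other segment into y), so the proto-segment is *y.
Position 2: Gakulish has i, Esvik has e. Esvik preserves e here (none of its changes turn any other segment into e), so the proto-segment is *e.
The remaining positions agree across the daughters. Check the candidate against every language:
Gakulish: *temeyi > timeyi > simeyi  (by pre-nasal raising, palatalisation)
Esvik: start from *temeyi.
  rule 1 (unconditioned shift): temeyi → temezi
  rule 2: no change — temezi
  rule 3 (unconditioned shift): temezi → semezi
  ⇒ Esvik semezi
No other proto-form is consistent with every reflex, so the reconstruction is *temeyi.

*temeyi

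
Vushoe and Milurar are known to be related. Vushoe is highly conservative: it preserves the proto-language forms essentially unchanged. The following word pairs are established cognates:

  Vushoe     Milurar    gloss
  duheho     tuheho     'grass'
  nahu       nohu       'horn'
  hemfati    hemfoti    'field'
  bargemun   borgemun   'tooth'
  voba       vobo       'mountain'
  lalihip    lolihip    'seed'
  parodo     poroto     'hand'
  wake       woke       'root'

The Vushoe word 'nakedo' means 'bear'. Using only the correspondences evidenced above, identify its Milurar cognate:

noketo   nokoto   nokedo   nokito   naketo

noketo

nahu ~ nohu, hemfati ~ hemfoti — Vushoe a corresponds to Milurar o after a consonant, before a consonant other than r, m, n, p, b, f, v.
parodo ~ poroto — Vushoe d corresponds to Milurar t between vowels (before a back vowel).
Applying these to Vushoe 'nakedo':
  nakedo → nokedo   (a→o after a consonant, before a consonant other than r, m, n, p, b, f, v)
  nokedo → noketo   (d→t between vowels (before a back vowel))
So the Milurar cognate is 'noketo'.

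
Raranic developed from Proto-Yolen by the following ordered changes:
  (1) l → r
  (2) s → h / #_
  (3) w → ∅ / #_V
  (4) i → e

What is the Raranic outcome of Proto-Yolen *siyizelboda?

Raranic: start from *siyizelboda.
  rule 1 (unconditioned shift): siyizelboda → siyizerboda
  rule 2 (debuccalisation): siyizerboda → hiyizerboda
  rule 3: no change — hiyizerboda
  rule 4 (vowel merger): hiyizerboda → heyezerboda
  ⇒ Raranic heyezerboda

heyezerboda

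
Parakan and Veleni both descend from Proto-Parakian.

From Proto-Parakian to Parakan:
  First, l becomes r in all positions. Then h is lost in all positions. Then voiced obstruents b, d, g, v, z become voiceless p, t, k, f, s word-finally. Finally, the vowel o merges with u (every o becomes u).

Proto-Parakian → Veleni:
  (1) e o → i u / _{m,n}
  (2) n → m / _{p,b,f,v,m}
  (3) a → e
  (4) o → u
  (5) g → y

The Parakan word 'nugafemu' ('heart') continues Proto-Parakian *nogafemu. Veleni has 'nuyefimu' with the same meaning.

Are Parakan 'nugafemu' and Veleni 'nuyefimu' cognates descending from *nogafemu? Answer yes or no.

yes

Derive the expected Veleni reflex of *nogafemu:
Veleni: *nogafemu > nogafimu > nogefimu > nugefimu > nuyefimu  (by pre-nasal raising, vowel merger, vowel merger, unconditioned shift)
Veleni 'nuyefimu' matches the regular reflex exactly, so the pair is cognate.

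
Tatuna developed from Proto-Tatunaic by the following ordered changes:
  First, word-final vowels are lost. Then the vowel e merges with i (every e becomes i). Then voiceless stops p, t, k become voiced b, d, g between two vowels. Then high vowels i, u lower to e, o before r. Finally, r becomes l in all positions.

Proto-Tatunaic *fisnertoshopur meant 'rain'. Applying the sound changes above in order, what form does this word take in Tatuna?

fisneltoshobol

Tatuna: start from *fisnertoshopur.
  rule 1: no change — fisnertoshopur
  rule 2 (vowel merger): fisnertoshopur → fisnirtoshopur
  rule 3 (intervocalic voicing): fisnirtoshopur → fisnirtoshobur
  rule 4 (pre-rhotic lowering): fisnirtoshobur → fisnertoshobor
  rule 5 (unconditioned shift): fisnertoshobor → fisneltoshobol
  ⇒ Tatuna fisneltoshobol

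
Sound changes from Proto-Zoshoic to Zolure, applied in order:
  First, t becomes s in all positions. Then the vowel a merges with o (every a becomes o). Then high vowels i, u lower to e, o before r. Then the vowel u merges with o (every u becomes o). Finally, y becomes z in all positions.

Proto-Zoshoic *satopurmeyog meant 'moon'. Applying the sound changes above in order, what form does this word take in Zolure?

sosopormezog

Zolure: *satopurmeyog > sasopurmeyog > sosopurmeyog > sosopormeyog > sosopormezog  (by unconditioned shift, vowel merger, pre-rhotic lowering, unconditioned shift)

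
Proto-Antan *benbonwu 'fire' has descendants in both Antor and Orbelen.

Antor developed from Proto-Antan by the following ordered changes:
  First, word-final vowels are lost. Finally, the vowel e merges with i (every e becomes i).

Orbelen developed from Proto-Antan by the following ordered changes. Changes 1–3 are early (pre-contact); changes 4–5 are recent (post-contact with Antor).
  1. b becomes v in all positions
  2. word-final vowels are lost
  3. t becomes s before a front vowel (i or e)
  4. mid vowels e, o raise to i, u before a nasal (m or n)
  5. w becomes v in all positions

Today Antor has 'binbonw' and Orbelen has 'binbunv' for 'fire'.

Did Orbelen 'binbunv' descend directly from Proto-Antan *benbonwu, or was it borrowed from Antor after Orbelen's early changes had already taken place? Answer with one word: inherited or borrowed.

borrowed

If inherited, *benbonwu would pass through all of Orbelen's changes:
Orbelen: start from *benbonwu.
  rule 1 (unconditioned shift): benbonwu → venvonwu
  rule 2 (apocope): venvonwu → venvonw
  rule 3: no change — venvonw
  rule 4 (pre-nasal raising): venvonw → vinvunw
  rule 5 (unconditioned shift): vinvunw → vinvunv
  ⇒ Orbelen vinvunv
If borrowed from Antor 'binbonw' after the early changes, it would undergo only the recent ones:
  rule 4 (pre-nasal raising): binbonw → binbunw
  rule 5 (unconditioned shift): binbunw → binbunv
  ⇒ as a loan: binbunv
Orbelen 'binbunv' matches the loan outcome 'binbunv', not the inherited 'vinvunv' — it skipped the early Orbelen changes, so it was borrowed from Antor.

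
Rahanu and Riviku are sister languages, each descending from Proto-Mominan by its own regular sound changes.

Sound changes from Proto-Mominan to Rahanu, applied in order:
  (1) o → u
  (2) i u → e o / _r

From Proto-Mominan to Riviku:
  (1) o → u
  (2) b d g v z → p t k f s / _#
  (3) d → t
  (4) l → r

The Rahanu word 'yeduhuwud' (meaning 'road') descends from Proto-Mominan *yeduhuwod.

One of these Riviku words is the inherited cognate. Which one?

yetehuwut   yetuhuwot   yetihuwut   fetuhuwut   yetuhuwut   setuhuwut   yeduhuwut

yetuhuwut

Riviku: start from *yeduhuwod.
  rule 1 (vowel merger): yeduhuwod → yeduhuwud
  rule 2 (final devoicing): yeduhuwud → yeduhuwut
  rule 3 (unconditioned shift): yeduhuwut → yetuhuwut
  rule 4: no change — yetuhuwut
  ⇒ Riviku yetuhuwut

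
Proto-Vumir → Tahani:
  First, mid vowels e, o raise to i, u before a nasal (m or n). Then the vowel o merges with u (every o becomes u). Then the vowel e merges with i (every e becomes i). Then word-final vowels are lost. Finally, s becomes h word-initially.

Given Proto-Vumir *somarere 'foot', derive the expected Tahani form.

Tahani: *somarere
  somarere → sumarere   [pre-nasal raising]
  sumarere (rule 2 does not apply)
  sumarere → sumariri   [vowel merger]
  sumariri → sumarir   [apocope]
  sumarir → humarir   [debuccalisation]
  giving Tahani humarir.

humarir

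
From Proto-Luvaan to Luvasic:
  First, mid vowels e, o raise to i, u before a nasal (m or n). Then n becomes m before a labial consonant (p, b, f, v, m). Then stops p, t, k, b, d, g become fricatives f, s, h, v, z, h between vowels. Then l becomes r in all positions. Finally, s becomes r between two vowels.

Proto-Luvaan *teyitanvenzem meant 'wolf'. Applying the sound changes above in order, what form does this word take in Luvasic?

teyiramvinzim

Luvasic: start from *teyitanvenzem.
  rule 1 (pre-nasal raising): teyitanvenzem → teyitanvinzim
  rule 2 (nasal place assimilation): teyitanvinzim → teyitamvinzim
  rule 3 (intervocalic lenition): teyitamvinzim → teyisamvinzim
  rule 4: no change — teyisamvinzim
  rule 5 (rhotacism): teyisamvinzim → teyiramvinzim
  ⇒ Luvasic teyiramvinzim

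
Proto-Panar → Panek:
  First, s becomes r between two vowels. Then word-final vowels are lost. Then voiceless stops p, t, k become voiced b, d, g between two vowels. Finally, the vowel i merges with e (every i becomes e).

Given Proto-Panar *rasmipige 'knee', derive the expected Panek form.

rasmebeg

Panek: *rasmipige
  rasmipige (rule 1 does not apply)
  rasmipige → rasmipig   [apocope]
  rasmipig → rasmibig   [intervocalic voicing]
  rasmibig → rasmebeg   [vowel merger]
  giving Panek rasmebeg.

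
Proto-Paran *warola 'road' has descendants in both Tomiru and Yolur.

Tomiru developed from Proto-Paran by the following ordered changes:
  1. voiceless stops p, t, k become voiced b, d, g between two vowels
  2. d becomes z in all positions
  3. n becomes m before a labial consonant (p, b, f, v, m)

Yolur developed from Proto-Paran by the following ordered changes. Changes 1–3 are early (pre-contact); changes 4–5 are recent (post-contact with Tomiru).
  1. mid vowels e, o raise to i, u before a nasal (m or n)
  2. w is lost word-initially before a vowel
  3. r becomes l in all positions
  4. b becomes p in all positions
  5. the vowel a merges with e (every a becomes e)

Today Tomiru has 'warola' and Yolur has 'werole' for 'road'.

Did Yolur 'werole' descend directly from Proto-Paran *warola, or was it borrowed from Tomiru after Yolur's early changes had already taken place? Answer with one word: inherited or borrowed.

If inherited, *warola would pass through all of Yolur's changes:
Yolur: start from *warola.
  rule 1: no change — warola
  rule 2 (glide loss): warola → arola
  rule 3 (unconditioned shift): arola → alola
  rule 4: no change — alola
  rule 5 (vowel merger): alola → elole
  ⇒ Yolur elole
If borrowed from Tomiru 'warola' after the early changes, it would undergo only the recent ones:
  rule 4 (unconditioned shift): no change (warola)
  rule 5 (vowel merger): warola → werole
  ⇒ as a loan: werole
Yolur 'werole' matches the loan outcome 'werole', not the inherited 'elole' — it skipped the early Yolur changes, so it was borrowed from Tomiru.

borrowed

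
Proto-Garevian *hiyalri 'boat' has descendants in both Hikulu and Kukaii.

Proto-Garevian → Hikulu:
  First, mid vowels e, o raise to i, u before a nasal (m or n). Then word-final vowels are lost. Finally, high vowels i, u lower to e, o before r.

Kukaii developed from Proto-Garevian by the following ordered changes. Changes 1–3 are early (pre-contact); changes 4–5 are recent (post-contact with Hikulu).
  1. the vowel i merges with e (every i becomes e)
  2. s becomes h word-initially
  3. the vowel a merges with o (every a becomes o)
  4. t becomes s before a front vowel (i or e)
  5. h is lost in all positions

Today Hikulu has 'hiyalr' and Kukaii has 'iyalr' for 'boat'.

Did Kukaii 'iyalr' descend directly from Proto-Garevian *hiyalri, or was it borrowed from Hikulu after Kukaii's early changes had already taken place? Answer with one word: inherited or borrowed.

If inherited, *hiyalri would pass through all of Kukaii's changes:
Kukaii: start from *hiyalri.
  rule 1 (vowel merger): hiyalri → heyalre
  rule 2: no change — heyalre
  rule 3 (vowel merger): heyalre → heyolre
  rule 4: no change — heyolre
  rule 5 (h-loss): heyolre → eyolre
  ⇒ Kukaii eyolre
If borrowed from Hikulu 'hiyalr' after the early changes, it would undergo only the recent ones:
  rule 4 (palatalisation): no change (hiyalr)
  rule 5 (h-loss): hiyalr → iyalr
  ⇒ as a loan: iyalr
Kukaii 'iyalr' matches the loan outcome 'iyalr', not the inherited 'eyolre' — it skipped the early Kukaii changes, so it was borrowed from Hikulu.

borrowed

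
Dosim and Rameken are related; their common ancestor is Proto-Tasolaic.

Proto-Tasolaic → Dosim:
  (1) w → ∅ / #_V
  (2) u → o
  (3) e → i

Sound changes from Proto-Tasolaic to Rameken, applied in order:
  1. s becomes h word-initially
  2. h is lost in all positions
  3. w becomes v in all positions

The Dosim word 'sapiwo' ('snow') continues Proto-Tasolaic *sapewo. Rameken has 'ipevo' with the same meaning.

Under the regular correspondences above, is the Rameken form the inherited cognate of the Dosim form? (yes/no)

Derive the expected Rameken reflex of *sapewo:
Rameken: *sapewo
  sapewo → hapewo   [debuccalisation]
  hapewo → apewo   [h-loss]
  apewo → apevo   [unconditioned shift]
  giving Rameken apevo.
The regular Rameken reflex would be 'apevo', but the attested form is 'ipevo'. The correspondence is irregular, so they are not cognates (the Rameken form has a different source).

no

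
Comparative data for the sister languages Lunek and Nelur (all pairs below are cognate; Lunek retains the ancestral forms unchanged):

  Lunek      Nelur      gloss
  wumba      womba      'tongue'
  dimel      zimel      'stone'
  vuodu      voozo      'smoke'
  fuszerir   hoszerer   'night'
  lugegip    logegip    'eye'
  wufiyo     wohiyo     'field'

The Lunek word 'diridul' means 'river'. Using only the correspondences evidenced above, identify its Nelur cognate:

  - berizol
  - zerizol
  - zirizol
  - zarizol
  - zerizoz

zerizol

dimel ~ zimel — Lunek d corresponds to Nelur z word-initially before a front vowel.
fuszerir ~ hoszerer — Lunek i corresponds to Nelur e after a consonant, before r.
vuodu ~ voozo — Lunek d corresponds to Nelur z between vowels (before a back vowel).
fuszerir ~ hoszerer, lugegip ~ logegip — Lunek u corresponds to Nelur o after a consonant, before a consonant other than r, m, n, p, b, f, v.
Applying these to Lunek 'diridul':
  diridul → ziridul   (d→z word-initially before a front vowel)
  ziridul → zeridul   (i→e after a consonant, before r)
  zeridul → zerizul   (d→z between vowels (before a back vowel))
  zerizul → zerizol   (u→o after a consonant, before a consonant other than r, m, n, p, b, f, v)
So the Nelur cognate is 'zerizol'.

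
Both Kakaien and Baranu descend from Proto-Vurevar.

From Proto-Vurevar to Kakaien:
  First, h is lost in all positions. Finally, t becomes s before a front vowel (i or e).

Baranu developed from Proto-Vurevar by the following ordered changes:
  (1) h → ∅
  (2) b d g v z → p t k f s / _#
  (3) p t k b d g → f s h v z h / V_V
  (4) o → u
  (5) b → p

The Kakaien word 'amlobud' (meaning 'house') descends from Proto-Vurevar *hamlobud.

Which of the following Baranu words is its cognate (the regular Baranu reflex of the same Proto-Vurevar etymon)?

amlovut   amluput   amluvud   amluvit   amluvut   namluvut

amluvut

Baranu: start from *hamlobud.
  rule 1 (h-loss): hamlobud → amlobud
  rule 2 (final devoicing): amlobud → amlobut
  rule 3 (intervocalic lenition): amlobut → amlovut
  rule 4 (vowel merger): amlovut → amluvut
  rule 5: no change — amluvut
  ⇒ Baranu amluvut
Among the options, 'amluvut' alone shows every Baranu change applied in order.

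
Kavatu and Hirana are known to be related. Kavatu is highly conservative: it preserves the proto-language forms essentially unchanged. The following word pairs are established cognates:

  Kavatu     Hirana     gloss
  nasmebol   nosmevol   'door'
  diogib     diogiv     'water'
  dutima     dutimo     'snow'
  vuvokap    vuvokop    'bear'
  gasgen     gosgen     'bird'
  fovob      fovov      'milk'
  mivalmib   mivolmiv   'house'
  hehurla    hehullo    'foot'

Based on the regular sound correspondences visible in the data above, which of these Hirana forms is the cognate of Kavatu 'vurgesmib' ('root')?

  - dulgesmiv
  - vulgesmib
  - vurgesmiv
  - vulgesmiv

vulgesmiv

hehurla ~ hehullo — Kavatu r corresponds to Hirana l after a vowel, before a consonant other than r, m, n, p, b, f, v.
diogib ~ diogiv, fovob ~ fovov — Kavatu b corresponds to Hirana v word-finally.
Applying these to Kavatu 'vurgesmib':
  vurgesmib → vulgesmib   (r→l after a vowel, before a consonant other than r, m, n, p, b, f, v)
  vulgesmib → vulgesmiv   (b→v word-finally)
So the Hirana cognate is 'vulgesmiv'.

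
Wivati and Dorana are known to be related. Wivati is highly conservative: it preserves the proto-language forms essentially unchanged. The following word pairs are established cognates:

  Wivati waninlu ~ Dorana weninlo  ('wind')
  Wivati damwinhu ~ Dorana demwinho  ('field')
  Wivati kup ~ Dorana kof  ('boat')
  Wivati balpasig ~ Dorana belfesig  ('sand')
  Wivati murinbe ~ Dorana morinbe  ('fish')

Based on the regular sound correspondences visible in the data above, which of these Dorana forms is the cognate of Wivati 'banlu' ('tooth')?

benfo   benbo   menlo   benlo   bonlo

waninlu ~ weninlo — Wivati a corresponds to Dorana e after a consonant, before a nasal.
waninlu ~ weninlo, damwinhu ~ demwinho — Wivati u corresponds to Dorana o word-finally.
Applying these to Wivati 'banlu':
  banlu → benlu   (a→e after a consonant, before a nasal)
  benlu → benlo   (u→o word-finally)
So the Dorana cognate is 'benlo'.

benlo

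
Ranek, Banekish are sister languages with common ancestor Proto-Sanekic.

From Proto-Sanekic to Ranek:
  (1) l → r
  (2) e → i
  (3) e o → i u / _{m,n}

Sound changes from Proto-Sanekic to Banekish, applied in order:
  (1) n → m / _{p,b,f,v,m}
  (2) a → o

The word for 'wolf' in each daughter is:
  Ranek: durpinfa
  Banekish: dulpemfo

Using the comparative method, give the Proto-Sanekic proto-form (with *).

Position 8: Ranek has a, Banekish has o. Ranek preserves a here (none of its changes turn any other segment into a), so the proto-segment is *a.
Position 6: Ranek has n, Banekish has m. Ranek preserves n here (none of its changes turn any other segment into n), so the proto-segment is *n.
Position 5: Ranek has i, Banekish has e. Banekish preserves e here (none of its changes turn any other segment into e), so the proto-segment is *e.
Continuing position by position gives *dulpenfa; check it forward:
Ranek: start from *dulpenfa.
  rule 1 (unconditioned shift): dulpenfa → durpenfa
  rule 2 (vowel merger): durpenfa → durpinfa
  rule 3: no change — durpinfa
  ⇒ Ranek durpinfa
Banekish: *dulpenfa > dulpemfa > dulpemfo  (by nasal place assimilation, vowel merger)
*dulpenfa is the unique common source.

*dulpenfa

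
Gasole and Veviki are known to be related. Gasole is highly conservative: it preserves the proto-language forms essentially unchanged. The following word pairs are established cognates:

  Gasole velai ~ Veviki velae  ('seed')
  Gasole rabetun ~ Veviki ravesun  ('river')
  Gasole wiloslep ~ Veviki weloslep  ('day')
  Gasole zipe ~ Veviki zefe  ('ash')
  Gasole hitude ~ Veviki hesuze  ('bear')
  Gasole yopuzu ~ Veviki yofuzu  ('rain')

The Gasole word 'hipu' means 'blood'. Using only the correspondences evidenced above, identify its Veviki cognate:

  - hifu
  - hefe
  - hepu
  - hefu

hefu

zipe ~ zefe — Gasole i corresponds to Veviki e after a consonant, before a labial obstruent.
yopuzu ~ yofuzu — Gasole p corresponds to Veviki f between vowels (before a back vowel).
Applying these to Gasole 'hipu':
  hipu → hepu   (i→e after a consonant, before a labial obstruent)
  hepu → hefu   (p→f between vowels (before a back vowel))
So the Veviki cognate is 'hefu'.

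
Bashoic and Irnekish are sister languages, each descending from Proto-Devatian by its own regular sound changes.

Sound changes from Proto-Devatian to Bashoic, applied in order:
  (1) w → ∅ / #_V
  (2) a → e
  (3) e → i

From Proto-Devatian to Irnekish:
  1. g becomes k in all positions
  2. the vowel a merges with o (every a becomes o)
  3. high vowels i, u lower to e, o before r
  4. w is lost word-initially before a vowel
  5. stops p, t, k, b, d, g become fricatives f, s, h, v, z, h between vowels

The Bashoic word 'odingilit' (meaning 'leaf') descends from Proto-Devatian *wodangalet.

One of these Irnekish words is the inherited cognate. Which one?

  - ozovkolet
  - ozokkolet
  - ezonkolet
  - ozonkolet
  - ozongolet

Irnekish: start from *wodangalet.
  rule 1 (unconditioned shift): wodangalet → wodankalet
  rule 2 (vowel merger): wodankalet → wodonkolet
  rule 3: no change — wodonkolet
  rule 4 (glide loss): wodonkolet → odonkolet
  rule 5 (intervocalic lenition): odonkolet → ozonkolet
  ⇒ Irnekish ozonkolet
The other candidates each miss or misapply at least one Irnekish change.

ozonkolet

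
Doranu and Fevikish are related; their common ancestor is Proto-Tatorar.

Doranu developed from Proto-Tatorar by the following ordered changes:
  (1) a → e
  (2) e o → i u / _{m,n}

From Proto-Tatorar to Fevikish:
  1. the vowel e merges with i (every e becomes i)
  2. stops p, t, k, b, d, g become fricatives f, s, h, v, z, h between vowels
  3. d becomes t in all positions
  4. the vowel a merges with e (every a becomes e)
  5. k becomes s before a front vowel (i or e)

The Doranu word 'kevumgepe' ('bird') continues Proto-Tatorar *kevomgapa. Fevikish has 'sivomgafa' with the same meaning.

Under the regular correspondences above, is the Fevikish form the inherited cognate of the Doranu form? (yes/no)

Derive the expected Fevikish reflex of *kevomgapa:
Fevikish: start from *kevomgapa.
  rule 1 (vowel merger): kevomgapa → kivomgapa
  rule 2 (intervocalic lenition): kivomgapa → kivomgafa
  rule 3: no change — kivomgafa
  rule 4 (vowel merger): kivomgafa → kivomgefe
  rule 5 (palatalisation): kivomgefe → sivomgefe
  ⇒ Fevikish sivomgefe
The regular Fevikish reflex would be 'sivomgefe', but the attested form is 'sivomgafa'. The correspondence is irregular, so they are not cognates (the Fevikish form has a different source).

no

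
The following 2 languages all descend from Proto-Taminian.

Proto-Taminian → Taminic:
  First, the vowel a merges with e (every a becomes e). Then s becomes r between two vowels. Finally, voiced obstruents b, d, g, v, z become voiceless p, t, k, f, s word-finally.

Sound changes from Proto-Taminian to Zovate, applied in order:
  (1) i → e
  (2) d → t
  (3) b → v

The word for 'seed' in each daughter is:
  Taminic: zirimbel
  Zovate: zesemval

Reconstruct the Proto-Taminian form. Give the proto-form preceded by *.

Position 2: Taminic has i, Zovate has e. Taminic preserves i here (none of its changes turn any other segment into i), so the proto-segment is *i.
Position 6: Taminic has b, Zovate has v. Taminic preserves b here (none of its changes turn any other segment into b), so the proto-segment is *b.
Verify the candidate proto-form against each daughter:
Taminic: *zisimbal
  zisimbal → zisimbel   [vowel merger]
  zisimbel → zirimbel   [rhotacism]
  zirimbel (rule 3 does not apply)
  giving Taminic zirimbel.
Zovate: *zisimbal
  zisimbal → zesembal   [vowel merger]
  zesembal (rule 2 does not apply)
  zesembal → zesemval   [unconditioned shift]
  giving Zovate zesemval.
*zisimbal is the unique common source.

*zisimbal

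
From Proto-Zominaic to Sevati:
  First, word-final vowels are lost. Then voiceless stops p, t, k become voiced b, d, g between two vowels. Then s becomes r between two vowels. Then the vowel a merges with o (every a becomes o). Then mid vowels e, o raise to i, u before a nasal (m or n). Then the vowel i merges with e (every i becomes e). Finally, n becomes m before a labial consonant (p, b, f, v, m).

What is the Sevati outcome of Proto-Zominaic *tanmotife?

Sevati: *tanmotife > tanmotif > tanmodif > tonmodif > tunmodif > tunmodef > tummodef  (by apocope, intervocalic voicing, vowel merger, pre-nasal raising, vowel merger, nasal place assimilation)

tummodef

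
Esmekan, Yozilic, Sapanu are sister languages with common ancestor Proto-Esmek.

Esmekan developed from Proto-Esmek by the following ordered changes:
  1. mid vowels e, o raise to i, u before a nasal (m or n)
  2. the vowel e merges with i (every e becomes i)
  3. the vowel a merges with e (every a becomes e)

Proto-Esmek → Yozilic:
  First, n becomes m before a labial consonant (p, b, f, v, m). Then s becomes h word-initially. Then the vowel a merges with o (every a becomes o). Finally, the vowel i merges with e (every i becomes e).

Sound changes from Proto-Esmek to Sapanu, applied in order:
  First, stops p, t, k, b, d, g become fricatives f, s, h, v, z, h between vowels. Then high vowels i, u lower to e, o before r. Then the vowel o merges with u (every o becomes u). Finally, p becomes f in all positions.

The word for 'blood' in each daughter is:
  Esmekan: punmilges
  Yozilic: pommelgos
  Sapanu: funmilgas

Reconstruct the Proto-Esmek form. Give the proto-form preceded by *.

Position 5: Esmekan has i, Yozilic has e, Sapanu has i. Sapanu preserves i here (none of its changes turn any other segment into i), so the proto-segment is *i.
Position 3: Esmekan has n, Yozilic has m, Sapanu has n. Esmekan preserves n here (none of its changes turn any other segment into n), so the proto-segment is *n.
Position 1: Esmekan has p, Yozilic has p, Sapanu has f. Esmekan preserves p here (none of its changes turn any other segment into p), so the proto-segment is *p.
Verify the candidate proto-form against each daughter:
Esmekan: *ponmilgas
  ponmilgas → punmilgas   [pre-nasal raising]
  punmilgas (rule 2 does not apply)
  punmilgas → punmilges   [vowel merger]
  giving Esmekan punmilges.
Yozilic: *ponmilgas
  ponmilgas → pommilgas   [nasal place assimilation]
  pommilgas (rule 2 does not apply)
  pommilgas → pommilgos   [vowel merger]
  pommilgos → pommelgos   [vowel merger]
  giving Yozilic pommelgos.
Sapanu: *ponmilgas > punmilgas > funmilgas  (by vowel merger, unconditioned shift)
Only *ponmilgas yields all of Esmekan punmilges, Yozilic pommelgos, Sapanu funmilgas.

*ponmilgas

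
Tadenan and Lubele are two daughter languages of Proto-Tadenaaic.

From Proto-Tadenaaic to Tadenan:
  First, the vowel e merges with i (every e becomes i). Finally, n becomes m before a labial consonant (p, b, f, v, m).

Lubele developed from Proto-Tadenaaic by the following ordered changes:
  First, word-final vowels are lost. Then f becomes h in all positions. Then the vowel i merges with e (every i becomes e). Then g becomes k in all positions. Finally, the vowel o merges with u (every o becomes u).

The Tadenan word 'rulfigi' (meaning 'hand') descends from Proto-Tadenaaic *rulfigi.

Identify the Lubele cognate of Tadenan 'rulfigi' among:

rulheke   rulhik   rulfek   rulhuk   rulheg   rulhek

rulhek

Lubele: *rulfigi > rulfig > rulhig > rulheg > rulhek  (by apocope, unconditioned shift, vowel merger, unconditioned shift)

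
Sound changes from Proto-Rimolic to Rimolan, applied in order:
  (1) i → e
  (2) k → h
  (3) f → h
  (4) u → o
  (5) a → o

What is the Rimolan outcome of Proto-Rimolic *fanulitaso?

Rimolan: *fanulitaso
  fanulitaso → fanuletaso   [vowel merger]
  fanuletaso (rule 2 does not apply)
  fanuletaso → hanuletaso   [unconditioned shift]
  hanuletaso → hanoletaso   [vowel merger]
  hanoletaso → honoletoso   [vowel merger]
  giving Rimolan honoletoso.

honoletoso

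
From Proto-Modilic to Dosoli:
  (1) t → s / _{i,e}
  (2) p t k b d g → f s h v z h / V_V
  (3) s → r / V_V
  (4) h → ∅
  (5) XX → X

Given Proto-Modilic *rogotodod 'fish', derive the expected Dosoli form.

rorozod

Dosoli: start from *rogotodod.
  rule 1: no change — rogotodod
  rule 2 (intervocalic lenition): rogotodod → rohosozod
  rule 3 (rhotacism): rohosozod → rohorozod
  rule 4 (h-loss): rohorozod → roorozod
  rule 5 (degemination): roorozod → rorozod
  ⇒ Dosoli rorozod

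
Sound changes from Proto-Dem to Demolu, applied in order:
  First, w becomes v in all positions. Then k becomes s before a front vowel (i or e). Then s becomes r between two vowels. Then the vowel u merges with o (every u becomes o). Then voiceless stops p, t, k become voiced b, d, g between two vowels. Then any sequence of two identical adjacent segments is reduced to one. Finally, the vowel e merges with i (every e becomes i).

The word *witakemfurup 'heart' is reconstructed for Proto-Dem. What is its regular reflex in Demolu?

Demolu: start from *witakemfurup.
  rule 1 (unconditioned shift): witakemfurup → vitakemfurup
  rule 2 (palatalisation): vitakemfurup → vitasemfurup
  rule 3 (rhotacism): vitasemfurup → vitaremfurup
  rule 4 (vowel merger): vitaremfurup → vitaremforop
  rule 5 (intervocalic voicing): vitaremforop → vidaremforop
  rule 6: no change — vidaremforop
  rule 7 (vowel merger): vidaremforop → vidarimforop
  ⇒ Demolu vidarimforop

vidarimforop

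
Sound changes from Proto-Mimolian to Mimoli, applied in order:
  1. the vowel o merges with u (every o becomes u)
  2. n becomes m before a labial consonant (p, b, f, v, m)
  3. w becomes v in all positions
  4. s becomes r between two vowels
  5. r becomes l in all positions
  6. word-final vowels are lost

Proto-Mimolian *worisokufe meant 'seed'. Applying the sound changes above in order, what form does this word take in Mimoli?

Mimoli: *worisokufe
  worisokufe → wurisukufe   [vowel merger]
  wurisukufe (rule 2 does not apply)
  wurisukufe → vurisukufe   [unconditioned shift]
  vurisukufe → vurirukufe   [rhotacism]
  vurirukufe → vulilukufe   [unconditioned shift]
  vulilukufe → vulilukuf   [apocope]
  giving Mimoli vulilukuf.

vulilukuf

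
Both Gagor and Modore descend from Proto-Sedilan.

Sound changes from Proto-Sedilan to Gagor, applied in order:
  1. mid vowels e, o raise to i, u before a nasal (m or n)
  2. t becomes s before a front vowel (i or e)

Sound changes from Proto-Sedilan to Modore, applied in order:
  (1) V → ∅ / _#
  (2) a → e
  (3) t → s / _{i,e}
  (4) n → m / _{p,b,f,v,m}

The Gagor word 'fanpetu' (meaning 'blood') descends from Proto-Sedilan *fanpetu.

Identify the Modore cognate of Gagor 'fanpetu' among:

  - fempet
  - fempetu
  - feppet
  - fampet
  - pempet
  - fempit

Modore: start from *fanpetu.
  rule 1 (apocope): fanpetu → fanpet
  rule 2 (vowel merger): fanpet → fenpet
  rule 3: no change — fenpet
  rule 4 (nasal place assimilation): fenpet → fempet
  ⇒ Modore fempet
The other candidates each miss or misapply at least one Modore change.

fempet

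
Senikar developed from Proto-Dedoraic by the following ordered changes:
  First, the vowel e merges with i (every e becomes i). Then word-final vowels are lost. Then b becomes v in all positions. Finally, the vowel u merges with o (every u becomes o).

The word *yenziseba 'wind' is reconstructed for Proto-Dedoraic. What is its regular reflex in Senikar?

Senikar: *yenziseba
  yenziseba → yinzisiba   [vowel merger]
  yinzisiba → yinzisib   [apocope]
  yinzisib → yinzisiv   [unconditioned shift]
  yinzisiv (rule 4 does not apply)
  giving Senikar yinzisiv.

yinzisiv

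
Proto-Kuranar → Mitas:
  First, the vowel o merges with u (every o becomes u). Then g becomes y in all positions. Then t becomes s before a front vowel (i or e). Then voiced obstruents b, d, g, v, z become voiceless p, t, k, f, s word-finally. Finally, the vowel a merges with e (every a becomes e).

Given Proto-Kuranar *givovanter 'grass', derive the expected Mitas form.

Mitas: *givovanter > givuvanter > yivuvanter > yivuvanser > yivuvenser  (by vowel merger, unconditioned shift, palatalisation, vowel merger)

yivuvenser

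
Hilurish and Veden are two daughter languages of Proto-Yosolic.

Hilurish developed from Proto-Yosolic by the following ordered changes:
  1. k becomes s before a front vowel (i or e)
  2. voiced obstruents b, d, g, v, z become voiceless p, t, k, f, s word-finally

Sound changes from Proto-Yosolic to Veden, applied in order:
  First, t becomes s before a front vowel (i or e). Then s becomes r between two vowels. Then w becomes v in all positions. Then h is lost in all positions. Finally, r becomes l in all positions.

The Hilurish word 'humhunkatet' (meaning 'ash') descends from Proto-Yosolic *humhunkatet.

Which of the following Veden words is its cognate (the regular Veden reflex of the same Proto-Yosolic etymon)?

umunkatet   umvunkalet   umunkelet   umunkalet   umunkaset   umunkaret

umunkalet

Veden: *humhunkatet > humhunkaset > humhunkaret > umunkaret > umunkalet  (by palatalisation, rhotacism, h-loss, unconditioned shift)
Only 'umunkalet' matches the regular Veden development of *humhunkatet.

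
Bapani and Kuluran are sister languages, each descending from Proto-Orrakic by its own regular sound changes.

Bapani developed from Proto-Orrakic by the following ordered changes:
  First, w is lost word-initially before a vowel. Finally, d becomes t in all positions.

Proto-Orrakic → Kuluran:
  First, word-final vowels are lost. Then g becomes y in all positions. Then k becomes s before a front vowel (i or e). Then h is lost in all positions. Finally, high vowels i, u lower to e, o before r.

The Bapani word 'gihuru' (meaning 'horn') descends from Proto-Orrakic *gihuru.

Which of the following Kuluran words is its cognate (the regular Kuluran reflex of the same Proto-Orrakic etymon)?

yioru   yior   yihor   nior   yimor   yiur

Kuluran: start from *gihuru.
  rule 1 (apocope): gihuru → gihur
  rule 2 (unconditioned shift): gihur → yihur
  rule 3: no change — yihur
  rule 4 (h-loss): yihur → yiur
  rule 5 (pre-rhotic lowering): yiur → yior
  ⇒ Kuluran yior

yior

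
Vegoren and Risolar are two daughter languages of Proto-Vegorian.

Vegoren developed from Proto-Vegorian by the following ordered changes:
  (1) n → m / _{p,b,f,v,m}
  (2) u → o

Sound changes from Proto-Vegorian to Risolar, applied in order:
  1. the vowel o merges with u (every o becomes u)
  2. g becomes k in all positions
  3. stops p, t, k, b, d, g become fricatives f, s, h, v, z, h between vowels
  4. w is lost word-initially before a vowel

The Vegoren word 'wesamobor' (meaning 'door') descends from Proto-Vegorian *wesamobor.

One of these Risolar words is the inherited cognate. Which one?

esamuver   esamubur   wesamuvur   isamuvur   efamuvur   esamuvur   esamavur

esamuvur

Risolar: start from *wesamobor.
  rule 1 (vowel merger): wesamobor → wesamubur
  rule 2: no change — wesamubur
  rule 3 (intervocalic lenition): wesamubur → wesamuvur
  rule 4 (glide loss): wesamuvur → esamuvur
  ⇒ Risolar esamuvur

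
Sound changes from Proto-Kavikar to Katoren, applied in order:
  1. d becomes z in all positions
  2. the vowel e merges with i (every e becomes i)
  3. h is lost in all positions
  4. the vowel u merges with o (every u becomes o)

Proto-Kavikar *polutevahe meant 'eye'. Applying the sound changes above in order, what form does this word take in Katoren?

polotivai

Katoren: *polutevahe
  polutevahe (rule 1 does not apply)
  polutevahe → polutivahi   [vowel merger]
  polutivahi → polutivai   [h-loss]
  polutivai → polotivai   [vowel merger]
  giving Katoren polotivai.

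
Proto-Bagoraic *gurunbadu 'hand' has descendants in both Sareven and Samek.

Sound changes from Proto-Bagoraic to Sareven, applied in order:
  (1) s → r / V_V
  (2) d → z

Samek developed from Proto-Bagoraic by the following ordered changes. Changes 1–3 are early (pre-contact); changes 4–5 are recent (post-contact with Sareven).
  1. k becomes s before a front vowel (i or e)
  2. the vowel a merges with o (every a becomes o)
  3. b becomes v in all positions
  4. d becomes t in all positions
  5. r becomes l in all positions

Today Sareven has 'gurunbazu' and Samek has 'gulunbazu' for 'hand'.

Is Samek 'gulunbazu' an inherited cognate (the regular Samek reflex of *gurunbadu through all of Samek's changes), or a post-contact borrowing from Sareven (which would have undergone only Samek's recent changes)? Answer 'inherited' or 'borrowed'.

borrowed

If inherited, *gurunbadu would pass through all of Samek's changes:
Samek: *gurunbadu
  gurunbadu (rule 1 does not apply)
  gurunbadu → gurunbodu   [vowel merger]
  gurunbodu → gurunvodu   [unconditioned shift]
  gurunvodu → gurunvotu   [unconditioned shift]
  gurunvotu → gulunvotu   [unconditioned shift]
  giving Samek gulunvotu.
If borrowed from Sareven 'gurunbazu' after the early changes, it would undergo only the recent ones:
  rule 4 (unconditioned shift): no change (gurunbazu)
  rule 5 (unconditioned shift): gurunbazu → gulunbazu
  ⇒ as a loan: gulunbazu
Samek 'gulunbazu' matches the loan outcome 'gulunbazu', not the inherited 'gulunvotu' — it skipped the early Samek changes, so it was borrowed from Sareven.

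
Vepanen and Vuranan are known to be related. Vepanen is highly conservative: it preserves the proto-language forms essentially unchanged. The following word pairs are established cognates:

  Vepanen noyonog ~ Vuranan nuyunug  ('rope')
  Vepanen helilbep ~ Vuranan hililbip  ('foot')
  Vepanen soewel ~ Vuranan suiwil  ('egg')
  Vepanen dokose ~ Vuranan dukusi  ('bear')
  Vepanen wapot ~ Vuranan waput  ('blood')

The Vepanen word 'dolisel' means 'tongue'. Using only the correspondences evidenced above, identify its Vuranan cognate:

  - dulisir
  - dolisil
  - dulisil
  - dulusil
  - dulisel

dulisil

noyonog ~ nuyunug, dokose ~ dukusi — Vepanen o corresponds to Vuranan u after a consonant, before a consonant other than r, m, n, p, b, f, v.
helilbep ~ hililbip, soewel ~ suiwil — Vepanen e corresponds to Vuranan i after a consonant, before a consonant other than r, m, n, p, b, f, v.
Applying these to Vepanen 'dolisel':
  dolisel → dulisel   (o→u after a consonant, before a consonant other than r, m, n, p, b, f, v)
  dulisel → dulisil   (e→i after a consonant, before a consonant other than r, m, n, p, b, f, v)
So the Vuranan cognate is 'dulisil'.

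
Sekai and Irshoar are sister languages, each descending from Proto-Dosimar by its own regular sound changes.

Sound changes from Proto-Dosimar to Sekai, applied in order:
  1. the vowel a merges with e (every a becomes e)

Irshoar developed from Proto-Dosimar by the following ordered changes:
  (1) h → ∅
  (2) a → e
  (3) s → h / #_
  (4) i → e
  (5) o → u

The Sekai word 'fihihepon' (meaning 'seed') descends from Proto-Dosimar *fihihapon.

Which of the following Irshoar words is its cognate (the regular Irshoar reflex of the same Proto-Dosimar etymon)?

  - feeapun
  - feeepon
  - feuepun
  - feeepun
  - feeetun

feeepun

Irshoar: start from *fihihapon.
  rule 1 (h-loss): fihihapon → fiiapon
  rule 2 (vowel merger): fiiapon → fiiepon
  rule 3: no change — fiiepon
  rule 4 (vowel merger): fiiepon → feeepon
  rule 5 (vowel merger): feeepon → feeepun
  ⇒ Irshoar feeepun
Among the options, 'feeepun' alone shows every Irshoar change applied in order.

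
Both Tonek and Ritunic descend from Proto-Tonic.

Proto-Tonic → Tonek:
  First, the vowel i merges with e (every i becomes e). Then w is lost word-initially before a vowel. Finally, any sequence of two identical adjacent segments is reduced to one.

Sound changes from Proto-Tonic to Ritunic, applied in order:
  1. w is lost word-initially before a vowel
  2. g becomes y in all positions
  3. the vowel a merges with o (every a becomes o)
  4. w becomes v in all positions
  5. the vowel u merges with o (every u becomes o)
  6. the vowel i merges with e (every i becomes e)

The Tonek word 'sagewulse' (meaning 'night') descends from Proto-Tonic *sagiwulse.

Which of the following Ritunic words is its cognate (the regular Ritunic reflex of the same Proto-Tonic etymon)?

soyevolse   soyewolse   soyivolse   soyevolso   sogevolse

soyevolse

Ritunic: *sagiwulse > sayiwulse > soyiwulse > soyivulse > soyivolse > soyevolse  (by unconditioned shift, vowel merger, unconditioned shift, vowel merger, vowel merger)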